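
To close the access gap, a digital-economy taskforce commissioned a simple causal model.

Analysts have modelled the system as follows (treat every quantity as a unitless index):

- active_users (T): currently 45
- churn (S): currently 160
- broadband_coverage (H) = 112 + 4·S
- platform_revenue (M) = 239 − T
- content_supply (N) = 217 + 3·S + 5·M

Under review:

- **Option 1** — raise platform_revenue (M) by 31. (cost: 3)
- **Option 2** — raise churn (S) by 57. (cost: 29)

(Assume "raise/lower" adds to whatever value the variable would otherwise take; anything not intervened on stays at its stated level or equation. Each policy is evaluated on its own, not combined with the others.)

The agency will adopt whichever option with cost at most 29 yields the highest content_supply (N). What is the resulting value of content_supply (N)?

Option 1 (M + 31):
  T = 45
  S = 160
  M = 239 − 45 (+31 from intervention) = 225
  N = 217 + 3·160 + 5·225 = 1822
Option 2 (S + 57):
  T = 45
  S = 160 + 57 = 217
  M = 239 − 45 = 194
  N = 217 + 3·217 + 5·194 = 1838
Comparing — Option 1: N=1822, Option 2: N=1838. Highest is 1838 (Option 2).

1838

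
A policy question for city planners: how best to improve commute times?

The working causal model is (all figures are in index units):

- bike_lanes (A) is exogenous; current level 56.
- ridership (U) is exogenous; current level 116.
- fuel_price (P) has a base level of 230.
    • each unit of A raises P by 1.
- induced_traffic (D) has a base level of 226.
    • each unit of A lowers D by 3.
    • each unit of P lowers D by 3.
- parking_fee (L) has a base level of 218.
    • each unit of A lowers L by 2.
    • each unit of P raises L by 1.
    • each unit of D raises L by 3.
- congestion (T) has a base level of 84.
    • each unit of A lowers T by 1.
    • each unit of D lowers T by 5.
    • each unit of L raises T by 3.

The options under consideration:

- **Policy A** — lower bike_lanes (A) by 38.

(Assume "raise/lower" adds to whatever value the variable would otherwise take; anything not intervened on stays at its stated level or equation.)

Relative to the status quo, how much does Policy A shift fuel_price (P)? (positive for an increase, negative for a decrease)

-38

Baseline:
  A = 56
  P = 230 + 56 = 286
Policy A (A − 38):
  A = 56 − 38 = 18
  P = 230 + 18 = 248
Change in P: 248 − 286 = -38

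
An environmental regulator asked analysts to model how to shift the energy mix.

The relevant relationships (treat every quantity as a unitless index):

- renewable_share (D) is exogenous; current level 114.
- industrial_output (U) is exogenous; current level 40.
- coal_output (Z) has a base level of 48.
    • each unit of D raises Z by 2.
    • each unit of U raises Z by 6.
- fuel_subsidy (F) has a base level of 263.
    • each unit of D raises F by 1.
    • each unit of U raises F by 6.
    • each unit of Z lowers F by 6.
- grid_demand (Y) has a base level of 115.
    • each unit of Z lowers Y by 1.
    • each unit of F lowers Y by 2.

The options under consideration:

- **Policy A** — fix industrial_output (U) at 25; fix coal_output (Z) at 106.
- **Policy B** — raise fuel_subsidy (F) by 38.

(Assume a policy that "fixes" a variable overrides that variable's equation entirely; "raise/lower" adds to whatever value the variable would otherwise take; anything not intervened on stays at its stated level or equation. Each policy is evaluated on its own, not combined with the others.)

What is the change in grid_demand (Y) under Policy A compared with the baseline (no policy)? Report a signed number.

-4330

Baseline:
  D = 114
  U = 40
  Z = 48 + 2·114 + 6·40 = 516
  F = 263 + 114 + 6·40 − 6·516 = -2479
  Y = 115 − 516 − 2·(-2479) = 4557
Policy A (U := 25, Z := 106):
  D = 114
  U = 25
  Z = 106
  F = 263 + 114 + 6·25 − 6·106 = -109
  Y = 115 − 106 − 2·(-109) = 227
Change in Y: 227 − 4557 = -4330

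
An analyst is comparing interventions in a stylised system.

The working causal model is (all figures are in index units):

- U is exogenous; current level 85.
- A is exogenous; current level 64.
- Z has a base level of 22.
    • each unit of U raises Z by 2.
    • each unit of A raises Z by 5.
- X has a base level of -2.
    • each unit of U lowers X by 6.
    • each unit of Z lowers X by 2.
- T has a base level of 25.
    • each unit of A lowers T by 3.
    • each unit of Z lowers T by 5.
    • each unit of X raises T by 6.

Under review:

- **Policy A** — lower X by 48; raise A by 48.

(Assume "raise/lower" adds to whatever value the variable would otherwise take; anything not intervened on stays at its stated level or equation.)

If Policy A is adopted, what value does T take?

Policy A (X − 48, A + 48):
  U = 85
  A = 64 + 48 = 112
  Z = 22 + 2·85 + 5·112 = 752
  X = -2 − 6·85 − 2·752 (−48 from intervention) = -2064
  T = 25 − 3·112 − 5·752 + 6·(-2064) = -16455

-16455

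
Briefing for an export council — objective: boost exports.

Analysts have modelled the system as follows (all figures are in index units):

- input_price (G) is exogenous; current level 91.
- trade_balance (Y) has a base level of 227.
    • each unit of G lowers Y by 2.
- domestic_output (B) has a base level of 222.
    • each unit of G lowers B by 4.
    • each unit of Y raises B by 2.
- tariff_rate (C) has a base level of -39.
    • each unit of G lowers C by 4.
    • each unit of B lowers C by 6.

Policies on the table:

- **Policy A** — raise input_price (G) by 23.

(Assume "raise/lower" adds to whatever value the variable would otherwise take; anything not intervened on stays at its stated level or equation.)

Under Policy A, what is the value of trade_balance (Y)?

Policy A (G + 23):
  G = 91 + 23 = 114
  Y = 227 − 2·114 = -1

-1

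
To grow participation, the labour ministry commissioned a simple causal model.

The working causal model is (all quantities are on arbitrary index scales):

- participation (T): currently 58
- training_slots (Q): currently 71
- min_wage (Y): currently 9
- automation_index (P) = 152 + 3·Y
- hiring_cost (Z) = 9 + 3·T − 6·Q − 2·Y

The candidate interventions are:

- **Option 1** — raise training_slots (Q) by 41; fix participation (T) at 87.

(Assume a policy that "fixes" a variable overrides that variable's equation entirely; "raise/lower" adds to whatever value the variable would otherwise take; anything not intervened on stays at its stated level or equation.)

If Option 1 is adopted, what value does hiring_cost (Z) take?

-420

Option 1 (Q + 41, T := 87):
  T = 87
  Q = 71 + 41 = 112
  Y = 9
  Z = 9 + 3·87 − 6·112 − 2·9 = -420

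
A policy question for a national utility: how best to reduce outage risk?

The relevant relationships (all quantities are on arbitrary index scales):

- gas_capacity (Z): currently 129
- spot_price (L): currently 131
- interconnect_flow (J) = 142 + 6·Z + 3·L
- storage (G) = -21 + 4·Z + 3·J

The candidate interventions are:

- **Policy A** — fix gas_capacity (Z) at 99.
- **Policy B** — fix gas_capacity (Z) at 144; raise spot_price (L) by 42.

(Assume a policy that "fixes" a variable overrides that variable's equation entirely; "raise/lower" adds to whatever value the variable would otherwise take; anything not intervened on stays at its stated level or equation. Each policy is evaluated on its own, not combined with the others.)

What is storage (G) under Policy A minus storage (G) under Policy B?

-1368

Policy A (Z := 99):
  Z = 99
  L = 131
  J = 142 + 6·99 + 3·131 = 1129
  G = -21 + 4·99 + 3·1129 = 3762
Policy B (Z := 144, L + 42):
  Z = 144
  L = 131 + 42 = 173
  J = 142 + 6·144 + 3·173 = 1525
  G = -21 + 4·144 + 3·1525 = 5130
G: 3762 − 5130 = -1368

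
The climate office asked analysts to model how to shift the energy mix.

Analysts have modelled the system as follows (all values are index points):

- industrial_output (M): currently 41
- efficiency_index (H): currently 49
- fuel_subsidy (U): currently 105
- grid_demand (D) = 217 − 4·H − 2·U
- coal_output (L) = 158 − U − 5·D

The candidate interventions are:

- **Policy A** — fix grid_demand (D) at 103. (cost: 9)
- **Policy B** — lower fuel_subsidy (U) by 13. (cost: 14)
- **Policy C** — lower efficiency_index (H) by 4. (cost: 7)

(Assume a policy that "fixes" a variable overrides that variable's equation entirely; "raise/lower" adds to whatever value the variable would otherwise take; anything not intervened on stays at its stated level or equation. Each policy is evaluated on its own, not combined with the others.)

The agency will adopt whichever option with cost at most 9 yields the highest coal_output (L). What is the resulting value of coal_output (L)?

Policy A (D := 103):
  H = 49
  U = 105
  D = 103
  L = 158 − 105 − 5·103 = -462
Policy C (H − 4):
  H = 49 − 4 = 45
  U = 105
  D = 217 − 4·45 − 2·105 = -173
  L = 158 − 105 − 5·(-173) = 918
Comparing — Policy A: L=-462, Policy C: L=918. Highest is 918 (Policy C).

918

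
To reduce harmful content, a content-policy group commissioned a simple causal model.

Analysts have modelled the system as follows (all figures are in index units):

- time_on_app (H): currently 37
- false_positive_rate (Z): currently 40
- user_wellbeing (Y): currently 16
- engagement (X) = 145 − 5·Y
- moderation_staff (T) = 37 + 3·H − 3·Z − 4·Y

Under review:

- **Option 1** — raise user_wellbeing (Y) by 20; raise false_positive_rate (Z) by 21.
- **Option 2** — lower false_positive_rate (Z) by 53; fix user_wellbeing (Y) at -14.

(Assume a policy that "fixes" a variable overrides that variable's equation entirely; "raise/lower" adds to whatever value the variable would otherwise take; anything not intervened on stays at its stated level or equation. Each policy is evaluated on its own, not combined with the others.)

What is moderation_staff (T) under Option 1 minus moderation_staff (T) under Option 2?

-422

Option 1 (Y + 20, Z + 21):
  H = 37
  Z = 40 + 21 = 61
  Y = 16 + 20 = 36
  T = 37 + 3·37 − 3·61 − 4·36 = -179
Option 2 (Z − 53, Y := -14):
  H = 37
  Z = 40 − 53 = -13
  Y = -14
  T = 37 + 3·37 − 3·(-13) − 4·(-14) = 243
T: -179 − 243 = -422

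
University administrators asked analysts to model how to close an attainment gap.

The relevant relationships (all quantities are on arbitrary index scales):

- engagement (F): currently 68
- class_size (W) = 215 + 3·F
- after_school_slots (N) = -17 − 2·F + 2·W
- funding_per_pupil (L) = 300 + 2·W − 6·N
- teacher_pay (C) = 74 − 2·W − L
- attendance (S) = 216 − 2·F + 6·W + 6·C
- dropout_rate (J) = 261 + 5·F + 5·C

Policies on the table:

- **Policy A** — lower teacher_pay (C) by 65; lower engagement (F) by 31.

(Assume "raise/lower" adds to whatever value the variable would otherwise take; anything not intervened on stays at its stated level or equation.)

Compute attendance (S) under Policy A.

12724

Policy A (C − 65, F − 31):
  F = 68 − 31 = 37
  W = 215 + 3·37 = 326
  N = -17 − 2·37 + 2·326 = 561
  L = 300 + 2·326 − 6·561 = -2414
  C = 74 − 2·326 − (-2414) (−65 from intervention) = 1771
  S = 216 − 2·37 + 6·326 + 6·1771 = 12724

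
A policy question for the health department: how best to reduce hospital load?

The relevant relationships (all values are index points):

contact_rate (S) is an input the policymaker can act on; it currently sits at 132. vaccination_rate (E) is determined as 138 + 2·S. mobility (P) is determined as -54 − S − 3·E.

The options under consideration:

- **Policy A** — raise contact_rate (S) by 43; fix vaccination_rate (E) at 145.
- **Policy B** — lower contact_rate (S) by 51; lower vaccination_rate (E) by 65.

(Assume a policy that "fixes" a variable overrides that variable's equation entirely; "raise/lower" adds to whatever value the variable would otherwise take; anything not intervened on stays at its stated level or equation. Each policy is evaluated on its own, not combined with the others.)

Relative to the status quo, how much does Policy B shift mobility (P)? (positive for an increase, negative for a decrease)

552

Baseline:
  S = 132
  E = 138 + 2·132 = 402
  P = -54 − 132 − 3·402 = -1392
Policy B (S − 51, E − 65):
  S = 132 − 51 = 81
  E = 138 + 2·81 (−65 from intervention) = 235
  P = -54 − 81 − 3·235 = -840
Change in P: -840 − (-1392) = 552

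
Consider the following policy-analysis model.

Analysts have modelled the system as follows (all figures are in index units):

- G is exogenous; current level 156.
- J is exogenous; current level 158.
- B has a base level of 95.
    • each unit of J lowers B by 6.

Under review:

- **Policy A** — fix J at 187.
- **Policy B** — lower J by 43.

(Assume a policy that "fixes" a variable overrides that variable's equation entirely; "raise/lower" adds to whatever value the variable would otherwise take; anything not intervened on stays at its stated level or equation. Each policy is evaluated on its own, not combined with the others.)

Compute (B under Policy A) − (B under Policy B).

Policy A (J := 187):
  J = 187
  B = 95 − 6·187 = -1027
Policy B (J − 43):
  J = 158 − 43 = 115
  B = 95 − 6·115 = -595
B: -1027 − (-595) = -432

-432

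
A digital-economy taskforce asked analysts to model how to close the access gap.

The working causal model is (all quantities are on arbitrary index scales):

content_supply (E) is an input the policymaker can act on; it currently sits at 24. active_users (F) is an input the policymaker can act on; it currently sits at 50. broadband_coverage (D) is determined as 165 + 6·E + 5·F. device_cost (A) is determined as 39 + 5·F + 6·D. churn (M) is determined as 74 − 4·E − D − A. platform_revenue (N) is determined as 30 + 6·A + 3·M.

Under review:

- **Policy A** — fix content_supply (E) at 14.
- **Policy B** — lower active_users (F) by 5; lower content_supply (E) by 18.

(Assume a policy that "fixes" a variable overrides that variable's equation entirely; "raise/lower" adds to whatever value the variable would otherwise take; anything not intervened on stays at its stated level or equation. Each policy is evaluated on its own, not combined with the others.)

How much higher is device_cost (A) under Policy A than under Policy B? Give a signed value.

463

Policy A (E := 14):
  E = 14
  F = 50
  D = 165 + 6·14 + 5·50 = 499
  A = 39 + 5·50 + 6·499 = 3283
Policy B (F − 5, E − 18):
  E = 24 − 18 = 6
  F = 50 − 5 = 45
  D = 165 + 6·6 + 5·45 = 426
  A = 39 + 5·45 + 6·426 = 2820
A: 3283 − 2820 = 463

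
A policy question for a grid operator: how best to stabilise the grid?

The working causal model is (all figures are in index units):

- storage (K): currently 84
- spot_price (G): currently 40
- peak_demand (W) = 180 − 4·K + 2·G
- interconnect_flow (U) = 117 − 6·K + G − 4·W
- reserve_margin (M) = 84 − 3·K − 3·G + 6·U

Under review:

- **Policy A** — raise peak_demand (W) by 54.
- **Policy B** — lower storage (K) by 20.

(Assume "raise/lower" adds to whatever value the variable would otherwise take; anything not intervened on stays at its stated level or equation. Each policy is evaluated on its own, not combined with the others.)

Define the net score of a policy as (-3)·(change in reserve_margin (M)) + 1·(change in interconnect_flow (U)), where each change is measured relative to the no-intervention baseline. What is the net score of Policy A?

Baseline:
  K = 84
  G = 40
  W = 180 − 4·84 + 2·40 = -76
  U = 117 − 6·84 + 40 − 4·(-76) = -43
  M = 84 − 3·84 − 3·40 + 6·(-43) = -546
Policy A (W + 54):
  K = 84
  G = 40
  W = 180 − 4·84 + 2·40 (+54 from intervention) = -22
  U = 117 − 6·84 + 40 − 4·(-22) = -259
  M = 84 − 3·84 − 3·40 + 6·(-259) = -1842
ΔM = -1842 − (-546) = -1296; ΔU = -259 − (-43) = -216
Score = (-3)·(-1296) + 1·(-216) = 3672

3672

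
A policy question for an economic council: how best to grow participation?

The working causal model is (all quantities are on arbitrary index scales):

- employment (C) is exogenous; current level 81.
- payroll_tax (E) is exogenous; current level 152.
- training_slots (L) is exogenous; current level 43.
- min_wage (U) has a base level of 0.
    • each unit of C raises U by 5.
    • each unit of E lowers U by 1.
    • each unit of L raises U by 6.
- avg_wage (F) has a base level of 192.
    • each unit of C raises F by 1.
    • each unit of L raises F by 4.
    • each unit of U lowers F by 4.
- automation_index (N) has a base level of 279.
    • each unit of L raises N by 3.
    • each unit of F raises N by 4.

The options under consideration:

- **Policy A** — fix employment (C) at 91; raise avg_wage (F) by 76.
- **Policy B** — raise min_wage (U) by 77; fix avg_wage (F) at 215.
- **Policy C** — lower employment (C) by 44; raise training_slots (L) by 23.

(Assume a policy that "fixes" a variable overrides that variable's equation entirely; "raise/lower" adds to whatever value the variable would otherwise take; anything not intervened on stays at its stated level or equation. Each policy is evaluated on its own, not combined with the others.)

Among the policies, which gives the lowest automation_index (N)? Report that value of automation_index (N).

Policy A (C := 91, F + 76):
  C = 91
  E = 152
  L = 43
  U = 0 + 5·91 − 152 + 6·43 = 561
  F = 192 + 91 + 4·43 − 4·561 (+76 from intervention) = -1713
  N = 279 + 3·43 + 4·(-1713) = -6444
Policy B (U + 77, F := 215):
  C = 81
  E = 152
  L = 43
  U = 0 + 5·81 − 152 + 6·43 (+77 from intervention) = 588
  F = 215
  N = 279 + 3·43 + 4·215 = 1268
Policy C (C − 44, L + 23):
  C = 81 − 44 = 37
  E = 152
  L = 43 + 23 = 66
  U = 0 + 5·37 − 152 + 6·66 = 429
  F = 192 + 37 + 4·66 − 4·429 = -1223
  N = 279 + 3·66 + 4·(-1223) = -4415
Comparing — Policy A: N=-6444, Policy B: N=1268, Policy C: N=-4415. Lowest is -6444 (Policy A).

-6444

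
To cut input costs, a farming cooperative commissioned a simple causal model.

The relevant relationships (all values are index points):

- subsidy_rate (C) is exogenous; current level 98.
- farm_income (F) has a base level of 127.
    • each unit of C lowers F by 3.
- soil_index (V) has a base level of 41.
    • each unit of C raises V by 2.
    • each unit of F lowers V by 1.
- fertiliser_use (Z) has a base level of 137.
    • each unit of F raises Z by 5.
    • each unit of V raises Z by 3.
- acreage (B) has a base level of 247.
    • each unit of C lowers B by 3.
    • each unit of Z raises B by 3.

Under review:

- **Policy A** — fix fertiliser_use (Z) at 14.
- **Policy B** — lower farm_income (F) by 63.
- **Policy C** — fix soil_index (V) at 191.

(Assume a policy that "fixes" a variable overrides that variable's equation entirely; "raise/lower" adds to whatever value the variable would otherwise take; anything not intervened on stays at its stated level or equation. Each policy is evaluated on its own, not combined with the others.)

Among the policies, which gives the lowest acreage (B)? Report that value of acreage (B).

Policy A (Z := 14):
  C = 98
  F = 127 − 3·98 = -167
  V = 41 + 2·98 − (-167) = 404
  Z = 14
  B = 247 − 3·98 + 3·14 = -5
Policy B (F − 63):
  C = 98
  F = 127 − 3·98 (−63 from intervention) = -230
  V = 41 + 2·98 − (-230) = 467
  Z = 137 + 5·(-230) + 3·467 = 388
  B = 247 − 3·98 + 3·388 = 1117
Policy C (V := 191):
  C = 98
  F = 127 − 3·98 = -167
  V = 191
  Z = 137 + 5·(-167) + 3·191 = -125
  B = 247 − 3·98 + 3·(-125) = -422
Comparing — Policy A: B=-5, Policy B: B=1117, Policy C: B=-422. Lowest is -422 (Policy C).

-422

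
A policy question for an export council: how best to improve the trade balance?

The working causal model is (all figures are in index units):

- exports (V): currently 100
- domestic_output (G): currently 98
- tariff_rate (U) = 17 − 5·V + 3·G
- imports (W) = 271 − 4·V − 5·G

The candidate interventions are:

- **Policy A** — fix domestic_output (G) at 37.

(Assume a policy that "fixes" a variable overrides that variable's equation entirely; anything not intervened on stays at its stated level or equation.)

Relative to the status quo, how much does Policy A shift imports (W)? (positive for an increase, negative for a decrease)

Baseline:
  V = 100
  G = 98
  W = 271 − 4·100 − 5·98 = -619
Policy A (G := 37):
  V = 100
  G = 37
  W = 271 − 4·100 − 5·37 = -314
Change in W: -314 − (-619) = 305

305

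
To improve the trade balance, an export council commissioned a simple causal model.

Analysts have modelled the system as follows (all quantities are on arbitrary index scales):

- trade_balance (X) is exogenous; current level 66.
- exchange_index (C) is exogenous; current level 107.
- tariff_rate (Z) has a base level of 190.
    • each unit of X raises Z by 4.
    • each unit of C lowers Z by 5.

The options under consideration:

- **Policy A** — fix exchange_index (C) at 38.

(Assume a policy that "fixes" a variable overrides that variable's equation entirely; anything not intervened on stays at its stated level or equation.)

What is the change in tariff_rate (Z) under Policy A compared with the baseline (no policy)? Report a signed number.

345

Baseline:
  X = 66
  C = 107
  Z = 190 + 4·66 − 5·107 = -81
Policy A (C := 38):
  X = 66
  C = 38
  Z = 190 + 4·66 − 5·38 = 264
Change in Z: 264 − (-81) = 345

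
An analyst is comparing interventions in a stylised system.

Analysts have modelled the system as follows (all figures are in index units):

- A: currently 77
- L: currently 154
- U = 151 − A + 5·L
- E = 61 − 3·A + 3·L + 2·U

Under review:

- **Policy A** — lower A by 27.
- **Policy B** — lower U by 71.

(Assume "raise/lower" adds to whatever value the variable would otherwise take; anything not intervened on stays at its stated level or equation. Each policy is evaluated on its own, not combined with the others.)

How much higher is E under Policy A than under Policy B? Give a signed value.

Policy A (A − 27):
  A = 77 − 27 = 50
  L = 154
  U = 151 − 50 + 5·154 = 871
  E = 61 − 3·50 + 3·154 + 2·871 = 2115
Policy B (U − 71):
  A = 77
  L = 154
  U = 151 − 77 + 5·154 (−71 from intervention) = 773
  E = 61 − 3·77 + 3·154 + 2·773 = 1838
E: 2115 − 1838 = 277

277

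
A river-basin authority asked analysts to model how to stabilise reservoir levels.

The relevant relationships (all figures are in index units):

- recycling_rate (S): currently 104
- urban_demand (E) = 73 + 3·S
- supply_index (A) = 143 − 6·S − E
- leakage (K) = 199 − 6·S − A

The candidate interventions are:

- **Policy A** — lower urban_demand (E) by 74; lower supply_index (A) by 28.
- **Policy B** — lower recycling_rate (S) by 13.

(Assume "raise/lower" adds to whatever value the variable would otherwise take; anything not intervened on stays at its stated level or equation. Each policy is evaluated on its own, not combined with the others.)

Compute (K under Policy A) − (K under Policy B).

Policy A (E − 74, A − 28):
  S = 104
  E = 73 + 3·104 (−74 from intervention) = 311
  A = 143 − 6·104 − 311 (−28 from intervention) = -820
  K = 199 − 6·104 − (-820) = 395
Policy B (S − 13):
  S = 104 − 13 = 91
  E = 73 + 3·91 = 346
  A = 143 − 6·91 − 346 = -749
  K = 199 − 6·91 − (-749) = 402
K: 395 − 402 = -7

-7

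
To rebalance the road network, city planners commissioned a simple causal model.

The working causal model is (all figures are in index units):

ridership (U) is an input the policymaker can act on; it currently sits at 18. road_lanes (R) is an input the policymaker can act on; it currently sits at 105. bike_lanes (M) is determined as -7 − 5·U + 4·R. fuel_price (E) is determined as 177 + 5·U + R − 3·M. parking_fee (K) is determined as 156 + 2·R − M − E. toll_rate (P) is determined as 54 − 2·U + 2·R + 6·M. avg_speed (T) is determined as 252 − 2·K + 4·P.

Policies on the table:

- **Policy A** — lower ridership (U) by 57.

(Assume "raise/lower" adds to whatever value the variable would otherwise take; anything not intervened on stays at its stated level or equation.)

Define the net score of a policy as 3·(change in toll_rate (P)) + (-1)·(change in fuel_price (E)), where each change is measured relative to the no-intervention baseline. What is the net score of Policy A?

Baseline:
  U = 18
  R = 105
  M = -7 − 5·18 + 4·105 = 323
  E = 177 + 5·18 + 105 − 3·323 = -597
  P = 54 − 2·18 + 2·105 + 6·323 = 2166
Policy A (U − 57):
  U = 18 − 57 = -39
  R = 105
  M = -7 − 5·(-39) + 4·105 = 608
  E = 177 + 5·(-39) + 105 − 3·608 = -1737
  P = 54 − 2·(-39) + 2·105 + 6·608 = 3990
ΔP = 3990 − 2166 = 1824; ΔE = -1737 − (-597) = -1140
Score = 3·1824 + (-1)·(-1140) = 6612

6612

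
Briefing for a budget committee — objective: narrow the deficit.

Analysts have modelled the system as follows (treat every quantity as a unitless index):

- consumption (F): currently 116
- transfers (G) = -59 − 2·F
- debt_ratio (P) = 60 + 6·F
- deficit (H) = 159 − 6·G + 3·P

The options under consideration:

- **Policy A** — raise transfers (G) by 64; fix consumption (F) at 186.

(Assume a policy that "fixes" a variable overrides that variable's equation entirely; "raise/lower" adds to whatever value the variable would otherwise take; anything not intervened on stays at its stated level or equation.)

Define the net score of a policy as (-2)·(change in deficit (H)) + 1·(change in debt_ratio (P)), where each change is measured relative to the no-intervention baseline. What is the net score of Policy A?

-3012

Baseline:
  F = 116
  G = -59 − 2·116 = -291
  P = 60 + 6·116 = 756
  H = 159 − 6·(-291) + 3·756 = 4173
Policy A (G + 64, F := 186):
  F = 186
  G = -59 − 2·186 (+64 from intervention) = -367
  P = 60 + 6·186 = 1176
  H = 159 − 6·(-367) + 3·1176 = 5889
ΔH = 5889 − 4173 = 1716; ΔP = 1176 − 756 = 420
Score = (-2)·1716 + 1·420 = -3012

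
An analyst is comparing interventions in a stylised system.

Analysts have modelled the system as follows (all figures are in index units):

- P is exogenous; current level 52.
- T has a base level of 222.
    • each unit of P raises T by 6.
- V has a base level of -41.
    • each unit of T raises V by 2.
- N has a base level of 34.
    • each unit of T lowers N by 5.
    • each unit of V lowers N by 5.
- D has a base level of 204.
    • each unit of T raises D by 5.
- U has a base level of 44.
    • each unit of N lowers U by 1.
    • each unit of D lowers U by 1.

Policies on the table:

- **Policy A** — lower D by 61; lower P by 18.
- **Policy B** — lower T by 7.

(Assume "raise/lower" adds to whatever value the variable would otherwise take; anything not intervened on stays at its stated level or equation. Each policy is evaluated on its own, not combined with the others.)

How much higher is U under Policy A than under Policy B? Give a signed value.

-949

Policy A (D − 61, P − 18):
  P = 52 − 18 = 34
  T = 222 + 6·34 = 426
  V = -41 + 2·426 = 811
  N = 34 − 5·426 − 5·811 = -6151
  D = 204 + 5·426 (−61 from intervention) = 2273
  U = 44 − (-6151) − 2273 = 3922
Policy B (T − 7):
  P = 52
  T = 222 + 6·52 (−7 from intervention) = 527
  V = -41 + 2·527 = 1013
  N = 34 − 5·527 − 5·1013 = -7666
  D = 204 + 5·527 = 2839
  U = 44 − (-7666) − 2839 = 4871
U: 3922 − 4871 = -949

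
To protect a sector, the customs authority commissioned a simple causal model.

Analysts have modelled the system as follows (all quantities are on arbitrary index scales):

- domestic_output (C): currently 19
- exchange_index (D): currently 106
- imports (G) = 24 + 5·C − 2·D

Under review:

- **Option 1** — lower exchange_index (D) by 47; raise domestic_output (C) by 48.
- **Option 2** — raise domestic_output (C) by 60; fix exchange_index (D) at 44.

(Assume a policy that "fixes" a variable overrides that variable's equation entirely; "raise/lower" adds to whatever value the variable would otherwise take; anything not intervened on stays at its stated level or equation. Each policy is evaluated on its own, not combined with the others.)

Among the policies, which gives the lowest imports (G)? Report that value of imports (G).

241

Option 1 (D − 47, C + 48):
  C = 19 + 48 = 67
  D = 106 − 47 = 59
  G = 24 + 5·67 − 2·59 = 241
Option 2 (C + 60, D := 44):
  C = 19 + 60 = 79
  D = 44
  G = 24 + 5·79 − 2·44 = 331
Comparing — Option 1: G=241, Option 2: G=331. Lowest is 241 (Option 1).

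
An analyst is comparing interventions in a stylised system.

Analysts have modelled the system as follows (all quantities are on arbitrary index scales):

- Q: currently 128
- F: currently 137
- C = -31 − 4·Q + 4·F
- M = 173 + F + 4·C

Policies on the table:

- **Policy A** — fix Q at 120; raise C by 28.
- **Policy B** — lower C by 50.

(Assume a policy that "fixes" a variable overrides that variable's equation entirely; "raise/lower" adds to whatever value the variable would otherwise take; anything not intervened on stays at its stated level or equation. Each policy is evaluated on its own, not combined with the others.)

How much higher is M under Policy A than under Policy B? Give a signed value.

440

Policy A (Q := 120, C + 28):
  Q = 120
  F = 137
  C = -31 − 4·120 + 4·137 (+28 from intervention) = 65
  M = 173 + 137 + 4·65 = 570
Policy B (C − 50):
  Q = 128
  F = 137
  C = -31 − 4·128 + 4·137 (−50 from intervention) = -45
  M = 173 + 137 + 4·(-45) = 130
M: 570 − 130 = 440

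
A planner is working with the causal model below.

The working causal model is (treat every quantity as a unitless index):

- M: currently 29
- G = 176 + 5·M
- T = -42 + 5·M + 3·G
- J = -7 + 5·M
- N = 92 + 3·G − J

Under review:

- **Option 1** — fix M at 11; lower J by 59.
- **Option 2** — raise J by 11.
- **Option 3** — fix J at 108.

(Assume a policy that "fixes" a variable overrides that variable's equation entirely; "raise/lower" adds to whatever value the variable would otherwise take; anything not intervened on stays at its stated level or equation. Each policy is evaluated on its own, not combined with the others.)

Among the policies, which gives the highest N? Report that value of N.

947

Option 1 (M := 11, J − 59):
  M = 11
  G = 176 + 5·11 = 231
  J = -7 + 5·11 (−59 from intervention) = -11
  N = 92 + 3·231 − (-11) = 796
Option 2 (J + 11):
  M = 29
  G = 176 + 5·29 = 321
  J = -7 + 5·29 (+11 from intervention) = 149
  N = 92 + 3·321 − 149 = 906
Option 3 (J := 108):
  M = 29
  G = 176 + 5·29 = 321
  J = 108
  N = 92 + 3·321 − 108 = 947
Comparing — Option 1: N=796, Option 2: N=906, Option 3: N=947. Highest is 947 (Option 3).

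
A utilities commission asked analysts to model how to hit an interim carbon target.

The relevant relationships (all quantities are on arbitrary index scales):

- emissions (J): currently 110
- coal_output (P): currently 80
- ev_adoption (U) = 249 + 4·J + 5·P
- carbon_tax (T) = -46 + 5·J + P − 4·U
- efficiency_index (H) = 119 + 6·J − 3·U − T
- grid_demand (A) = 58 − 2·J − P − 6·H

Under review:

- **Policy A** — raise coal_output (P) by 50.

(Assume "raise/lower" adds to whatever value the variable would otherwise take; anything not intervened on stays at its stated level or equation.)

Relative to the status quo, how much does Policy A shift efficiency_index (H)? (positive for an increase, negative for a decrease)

Baseline:
  J = 110
  P = 80
  U = 249 + 4·110 + 5·80 = 1089
  T = -46 + 5·110 + 80 − 4·1089 = -3772
  H = 119 + 6·110 − 3·1089 − (-3772) = 1284
Policy A (P + 50):
  J = 110
  P = 80 + 50 = 130
  U = 249 + 4·110 + 5·130 = 1339
  T = -46 + 5·110 + 130 − 4·1339 = -4722
  H = 119 + 6·110 − 3·1339 − (-4722) = 1484
Change in H: 1484 − 1284 = 200

200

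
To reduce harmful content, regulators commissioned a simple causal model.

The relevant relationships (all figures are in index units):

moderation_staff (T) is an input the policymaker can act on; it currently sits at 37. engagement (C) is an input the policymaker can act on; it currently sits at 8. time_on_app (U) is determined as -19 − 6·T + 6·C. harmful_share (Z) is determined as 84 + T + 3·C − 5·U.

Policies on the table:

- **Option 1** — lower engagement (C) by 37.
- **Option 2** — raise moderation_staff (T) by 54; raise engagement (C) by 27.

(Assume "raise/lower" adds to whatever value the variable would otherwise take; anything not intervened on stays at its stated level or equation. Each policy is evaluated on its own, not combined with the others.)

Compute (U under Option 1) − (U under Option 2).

Option 1 (C − 37):
  T = 37
  C = 8 − 37 = -29
  U = -19 − 6·37 + 6·(-29) = -415
Option 2 (T + 54, C + 27):
  T = 37 + 54 = 91
  C = 8 + 27 = 35
  U = -19 − 6·91 + 6·35 = -355
U: -415 − (-355) = -60

-60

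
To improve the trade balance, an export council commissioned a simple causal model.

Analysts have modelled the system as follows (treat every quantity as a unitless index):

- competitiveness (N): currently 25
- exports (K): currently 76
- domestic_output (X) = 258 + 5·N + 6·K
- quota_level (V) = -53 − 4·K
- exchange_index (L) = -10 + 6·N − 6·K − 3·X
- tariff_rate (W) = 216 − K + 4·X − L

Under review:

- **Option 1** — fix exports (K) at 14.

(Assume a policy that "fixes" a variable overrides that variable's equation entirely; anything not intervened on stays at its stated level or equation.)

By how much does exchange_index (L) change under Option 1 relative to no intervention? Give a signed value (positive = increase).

1488

Baseline:
  N = 25
  K = 76
  X = 258 + 5·25 + 6·76 = 839
  L = -10 + 6·25 − 6·76 − 3·839 = -2833
Option 1 (K := 14):
  N = 25
  K = 14
  X = 258 + 5·25 + 6·14 = 467
  L = -10 + 6·25 − 6·14 − 3·467 = -1345
Change in L: -1345 − (-2833) = 1488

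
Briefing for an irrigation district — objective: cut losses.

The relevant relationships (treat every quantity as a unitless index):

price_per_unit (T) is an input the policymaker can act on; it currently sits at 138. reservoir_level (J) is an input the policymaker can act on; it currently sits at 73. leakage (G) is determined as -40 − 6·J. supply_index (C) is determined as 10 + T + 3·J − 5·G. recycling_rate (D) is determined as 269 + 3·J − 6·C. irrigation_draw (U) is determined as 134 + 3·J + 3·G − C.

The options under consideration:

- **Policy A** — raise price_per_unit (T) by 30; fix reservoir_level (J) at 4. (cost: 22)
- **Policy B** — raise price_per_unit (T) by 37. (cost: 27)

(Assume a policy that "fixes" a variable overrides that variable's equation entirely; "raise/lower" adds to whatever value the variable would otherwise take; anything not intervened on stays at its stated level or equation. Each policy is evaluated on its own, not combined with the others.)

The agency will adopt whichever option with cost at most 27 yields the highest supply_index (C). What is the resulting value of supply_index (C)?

Policy A (T + 30, J := 4):
  T = 138 + 30 = 168
  J = 4
  G = -40 − 6·4 = -64
  C = 10 + 168 + 3·4 − 5·(-64) = 510
Policy B (T + 37):
  T = 138 + 37 = 175
  J = 73
  G = -40 − 6·73 = -478
  C = 10 + 175 + 3·73 − 5·(-478) = 2794
Comparing — Policy A: C=510, Policy B: C=2794. Highest is 2794 (Policy B).

2794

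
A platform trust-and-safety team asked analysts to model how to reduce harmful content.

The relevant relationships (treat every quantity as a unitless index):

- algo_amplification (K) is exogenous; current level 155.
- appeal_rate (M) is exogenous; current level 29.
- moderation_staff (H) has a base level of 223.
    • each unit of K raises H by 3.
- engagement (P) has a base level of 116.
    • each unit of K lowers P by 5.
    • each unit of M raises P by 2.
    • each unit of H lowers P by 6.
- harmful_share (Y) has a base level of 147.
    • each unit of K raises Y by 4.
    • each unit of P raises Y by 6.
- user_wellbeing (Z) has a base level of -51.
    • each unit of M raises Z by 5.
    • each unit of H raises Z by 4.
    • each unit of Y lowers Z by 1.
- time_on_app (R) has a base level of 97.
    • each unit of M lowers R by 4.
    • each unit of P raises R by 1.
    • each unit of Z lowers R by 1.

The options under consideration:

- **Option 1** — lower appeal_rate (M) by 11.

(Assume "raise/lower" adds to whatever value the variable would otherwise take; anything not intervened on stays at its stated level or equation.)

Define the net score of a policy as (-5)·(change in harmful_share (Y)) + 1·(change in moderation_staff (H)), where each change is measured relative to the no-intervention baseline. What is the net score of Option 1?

660

Baseline:
  K = 155
  M = 29
  H = 223 + 3·155 = 688
  P = 116 − 5·155 + 2·29 − 6·688 = -4729
  Y = 147 + 4·155 + 6·(-4729) = -27607
Option 1 (M − 11):
  K = 155
  M = 29 − 11 = 18
  H = 223 + 3·155 = 688
  P = 116 − 5·155 + 2·18 − 6·688 = -4751
  Y = 147 + 4·155 + 6·(-4751) = -27739
ΔY = -27739 − (-27607) = -132; ΔH = 688 − 688 = 0
Score = (-5)·(-132) + 1·0 = 660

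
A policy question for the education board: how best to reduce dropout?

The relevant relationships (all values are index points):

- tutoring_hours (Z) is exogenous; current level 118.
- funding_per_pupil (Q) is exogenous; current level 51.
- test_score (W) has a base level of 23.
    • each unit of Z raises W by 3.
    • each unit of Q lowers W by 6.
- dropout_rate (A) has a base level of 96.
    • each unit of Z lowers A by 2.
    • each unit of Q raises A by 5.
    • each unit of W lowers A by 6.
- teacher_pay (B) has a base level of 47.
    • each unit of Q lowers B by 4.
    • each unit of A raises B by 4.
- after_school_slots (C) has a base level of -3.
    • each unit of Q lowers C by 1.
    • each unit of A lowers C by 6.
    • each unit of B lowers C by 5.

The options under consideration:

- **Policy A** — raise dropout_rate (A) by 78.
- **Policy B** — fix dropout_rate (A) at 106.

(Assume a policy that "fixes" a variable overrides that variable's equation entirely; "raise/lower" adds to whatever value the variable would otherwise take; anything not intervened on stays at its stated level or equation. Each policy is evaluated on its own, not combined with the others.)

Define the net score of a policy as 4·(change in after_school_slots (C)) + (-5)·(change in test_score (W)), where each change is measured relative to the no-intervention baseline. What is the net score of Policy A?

Baseline:
  Z = 118
  Q = 51
  W = 23 + 3·118 − 6·51 = 71
  A = 96 − 2·118 + 5·51 − 6·71 = -311
  B = 47 − 4·51 + 4·(-311) = -1401
  C = -3 − 51 − 6·(-311) − 5·(-1401) = 8817
Policy A (A + 78):
  Z = 118
  Q = 51
  W = 23 + 3·118 − 6·51 = 71
  A = 96 − 2·118 + 5·51 − 6·71 (+78 from intervention) = -233
  B = 47 − 4·51 + 4·(-233) = -1089
  C = -3 − 51 − 6·(-233) − 5·(-1089) = 6789
ΔC = 6789 − 8817 = -2028; ΔW = 71 − 71 = 0
Score = 4·(-2028) + (-5)·0 = -8112

-8112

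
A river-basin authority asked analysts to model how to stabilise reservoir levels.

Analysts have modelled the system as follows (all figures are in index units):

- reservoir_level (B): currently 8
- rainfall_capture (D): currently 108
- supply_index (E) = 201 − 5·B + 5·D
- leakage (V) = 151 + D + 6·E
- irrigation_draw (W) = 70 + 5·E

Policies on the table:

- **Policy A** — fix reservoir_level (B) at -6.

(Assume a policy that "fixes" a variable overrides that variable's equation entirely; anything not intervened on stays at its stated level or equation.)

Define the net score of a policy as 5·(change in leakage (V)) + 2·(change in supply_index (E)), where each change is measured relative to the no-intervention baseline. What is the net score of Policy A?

Baseline:
  B = 8
  D = 108
  E = 201 − 5·8 + 5·108 = 701
  V = 151 + 108 + 6·701 = 4465
Policy A (B := -6):
  B = -6
  D = 108
  E = 201 − 5·(-6) + 5·108 = 771
  V = 151 + 108 + 6·771 = 4885
ΔV = 4885 − 4465 = 420; ΔE = 771 − 701 = 70
Score = 5·420 + 2·70 = 2240

2240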